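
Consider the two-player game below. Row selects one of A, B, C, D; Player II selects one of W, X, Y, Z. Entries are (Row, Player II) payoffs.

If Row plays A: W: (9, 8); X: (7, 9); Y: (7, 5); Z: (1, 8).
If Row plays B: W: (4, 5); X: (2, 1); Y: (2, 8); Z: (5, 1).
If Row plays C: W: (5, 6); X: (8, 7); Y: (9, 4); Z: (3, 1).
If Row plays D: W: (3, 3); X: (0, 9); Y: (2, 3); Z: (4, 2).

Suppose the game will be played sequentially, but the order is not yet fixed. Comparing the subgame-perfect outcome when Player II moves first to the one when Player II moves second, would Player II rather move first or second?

first

If Row leads: Player II's best replies are A→X, B→Y, C→X, D→X; Row's induced payoffs 7, 2, 8, 0; outcome (C, X), payoffs (8, 7).
If Player II leads: Row's best replies are W→A, X→C, Y→C, Z→B; Player II's induced payoffs 8, 7, 4, 1; outcome (A, W), payoffs (9, 8).
Player II gets 8 moving first and 7 moving second, so Player II prefers to move first.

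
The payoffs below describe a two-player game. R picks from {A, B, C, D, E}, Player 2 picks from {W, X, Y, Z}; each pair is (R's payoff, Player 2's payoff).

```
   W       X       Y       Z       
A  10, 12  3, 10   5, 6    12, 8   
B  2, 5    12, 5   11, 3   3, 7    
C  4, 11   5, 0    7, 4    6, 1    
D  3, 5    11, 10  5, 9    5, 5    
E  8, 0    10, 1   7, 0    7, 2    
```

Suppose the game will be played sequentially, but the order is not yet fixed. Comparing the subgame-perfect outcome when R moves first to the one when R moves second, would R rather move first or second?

first

If R leads: Player 2's best replies are A→W, B→Z, C→W, D→X, E→Z; R's induced payoffs 10, 3, 4, 11, 7; outcome (D, X), payoffs (11, 10).
If Player 2 leads: R's best replies are W→A, X→B, Y→B, Z→A; Player 2's induced payoffs 12, 5, 3, 8; outcome (A, W), payoffs (10, 12).
R gets 11 moving first and 10 moving second, so R prefers to move first.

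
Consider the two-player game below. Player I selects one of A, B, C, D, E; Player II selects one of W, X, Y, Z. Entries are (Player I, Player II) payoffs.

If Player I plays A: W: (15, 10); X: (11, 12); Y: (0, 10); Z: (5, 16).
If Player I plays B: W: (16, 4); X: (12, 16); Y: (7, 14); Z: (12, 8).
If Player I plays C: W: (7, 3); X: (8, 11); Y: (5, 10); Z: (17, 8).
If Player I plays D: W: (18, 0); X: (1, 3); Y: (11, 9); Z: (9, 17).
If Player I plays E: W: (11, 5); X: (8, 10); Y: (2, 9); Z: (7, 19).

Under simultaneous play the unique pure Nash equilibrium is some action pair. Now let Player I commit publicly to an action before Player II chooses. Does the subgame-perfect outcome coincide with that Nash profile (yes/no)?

yes

Solve by backward induction (Player I leads).
- A: BR = Z, leader payoff 5.
- B: BR = X, leader payoff 12.
- C: BR = X, leader payoff 8.
- D: BR = Z, leader payoff 9.
- E: BR = Z, leader payoff 7.
Player I's induced payoffs are 5, 12, 8, 9, 7, so Player I commits to B. Subgame-perfect outcome: (B, X) with payoffs (12, 16).
Now find the simultaneous Nash equilibrium.
Player I's best replies: W→D; X→B; Y→D; Z→C.
Player II's best replies: A→Z; B→X; C→X; D→Z; E→Z.
The unique mutual best reply is (B, X), giving (12, 16).
Sequential outcome (B, X) coincides with the Nash profile (B, X).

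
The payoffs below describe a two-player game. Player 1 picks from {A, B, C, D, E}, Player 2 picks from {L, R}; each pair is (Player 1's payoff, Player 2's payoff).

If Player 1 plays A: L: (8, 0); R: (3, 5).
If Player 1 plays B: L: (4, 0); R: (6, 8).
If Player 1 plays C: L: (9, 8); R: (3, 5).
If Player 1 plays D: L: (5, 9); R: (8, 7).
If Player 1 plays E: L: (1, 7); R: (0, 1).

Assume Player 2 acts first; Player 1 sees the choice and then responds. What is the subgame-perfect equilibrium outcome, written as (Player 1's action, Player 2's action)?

Work backward from Player 1's decision.
- L: BR = C, leader payoff 8.
- R: BR = D, leader payoff 7.
Among 8, 7, the best is 8 at L. Subgame-perfect outcome: (C, L) with payoffs (9, 8).

(C, L)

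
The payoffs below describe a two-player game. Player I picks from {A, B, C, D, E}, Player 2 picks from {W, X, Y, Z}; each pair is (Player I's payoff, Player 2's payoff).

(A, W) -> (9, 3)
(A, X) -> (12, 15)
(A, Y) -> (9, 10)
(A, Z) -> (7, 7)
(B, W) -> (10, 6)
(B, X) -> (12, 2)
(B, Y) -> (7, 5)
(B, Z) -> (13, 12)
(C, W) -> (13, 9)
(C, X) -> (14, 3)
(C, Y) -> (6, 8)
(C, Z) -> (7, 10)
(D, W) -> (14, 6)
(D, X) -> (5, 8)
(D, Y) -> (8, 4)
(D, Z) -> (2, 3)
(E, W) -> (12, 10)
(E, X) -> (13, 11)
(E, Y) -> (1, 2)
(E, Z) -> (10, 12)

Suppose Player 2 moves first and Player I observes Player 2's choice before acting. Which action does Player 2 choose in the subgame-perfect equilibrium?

Z

Solve by backward induction (Player 2 leads).
- W: Player I compares 9, 10, 13, 14, 12 and picks D; Player 2 would get 6.
- X: Player I compares 12, 12, 14, 5, 13 and picks C; Player 2 would get 3.
- Y: Player I compares 9, 7, 6, 8, 1 and picks A; Player 2 would get 10.
- Z: Player I compares 7, 13, 7, 2, 10 and picks B; Player 2 would get 12.
Player 2's induced payoffs are 6, 3, 10, 12, so Player 2 commits to Z. Subgame-perfect outcome: (B, Z) with payoffs (13, 12).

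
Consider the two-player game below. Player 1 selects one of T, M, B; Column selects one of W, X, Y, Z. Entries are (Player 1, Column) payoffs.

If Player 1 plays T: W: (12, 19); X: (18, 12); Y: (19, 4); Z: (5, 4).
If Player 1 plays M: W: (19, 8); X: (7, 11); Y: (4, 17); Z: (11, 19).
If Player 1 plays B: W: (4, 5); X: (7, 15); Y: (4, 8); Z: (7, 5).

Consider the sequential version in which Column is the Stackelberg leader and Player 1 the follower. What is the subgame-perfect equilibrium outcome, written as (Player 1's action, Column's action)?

Player 1 best-responds to each possible Column move:
- W: Player 1 compares 12, 19, 4 and picks M; Column would get 8.
- X: Player 1 compares 18, 7, 7 and picks T; Column would get 12.
- Y: Player 1 compares 19, 4, 4 and picks T; Column would get 4.
- Z: Player 1 compares 5, 11, 7 and picks M; Column would get 19.
Maximizing over 8, 12, 4, 19, Column chooses Z. Subgame-perfect outcome: (M, Z) with payoffs (11, 19).

(M, Z)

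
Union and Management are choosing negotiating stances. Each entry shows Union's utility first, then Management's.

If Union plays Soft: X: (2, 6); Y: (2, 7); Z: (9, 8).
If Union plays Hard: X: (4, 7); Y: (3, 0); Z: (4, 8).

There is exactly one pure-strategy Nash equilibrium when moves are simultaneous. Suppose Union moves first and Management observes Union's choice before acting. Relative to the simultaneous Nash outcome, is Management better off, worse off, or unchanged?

unchanged

Work backward from Management's decision.
- Soft → Management plays Z (best of 6, 7, 8); Union gets 9.
- Hard → Management plays Z (best of 7, 0, 8); Union gets 4.
Among 9, 4, the best is 9 at Soft. Subgame-perfect outcome: (Soft, Z) with payoffs (9, 8).
For the simultaneous game, intersect best replies.
Union's best replies: X→Hard; Y→Hard; Z→Soft.
Management's best replies: Soft→Z; Hard→Z.
The unique mutual best reply is (Soft, Z), giving (9, 8).
Management earns 8 sequentially versus 8 at the Nash outcome: unchanged.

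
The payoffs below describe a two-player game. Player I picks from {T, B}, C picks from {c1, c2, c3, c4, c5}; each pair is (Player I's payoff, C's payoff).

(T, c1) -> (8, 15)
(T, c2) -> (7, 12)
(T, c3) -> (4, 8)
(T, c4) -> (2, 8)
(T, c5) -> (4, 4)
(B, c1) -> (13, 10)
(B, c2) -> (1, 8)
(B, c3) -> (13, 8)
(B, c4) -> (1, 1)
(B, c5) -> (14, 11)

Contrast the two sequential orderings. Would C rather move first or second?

If Player I leads: C's best replies are T→c1, B→c5; Player I's induced payoffs 8, 14; outcome (B, c5), payoffs (14, 11).
If C leads: Player I's best replies are c1→B, c2→T, c3→B, c4→T, c5→B; C's induced payoffs 10, 12, 8, 8, 11; outcome (T, c2), payoffs (7, 12).
C gets 12 moving first and 11 moving second, so C prefers to move first.

first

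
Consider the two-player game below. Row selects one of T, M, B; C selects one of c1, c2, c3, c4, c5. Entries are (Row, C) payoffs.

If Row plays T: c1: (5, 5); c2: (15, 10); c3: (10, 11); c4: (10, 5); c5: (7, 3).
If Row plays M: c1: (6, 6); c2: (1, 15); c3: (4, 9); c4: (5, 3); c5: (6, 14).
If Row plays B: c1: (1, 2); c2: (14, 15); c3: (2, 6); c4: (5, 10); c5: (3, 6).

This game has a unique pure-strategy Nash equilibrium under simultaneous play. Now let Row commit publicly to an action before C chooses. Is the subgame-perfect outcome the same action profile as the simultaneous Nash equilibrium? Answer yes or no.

no

Backward induction with Row moving first.
- T: BR = c3, leader payoff 10.
- M: BR = c2, leader payoff 1.
- B: BR = c2, leader payoff 14.
Maximizing over 10, 1, 14, Row chooses B. Subgame-perfect outcome: (B, c2) with payoffs (14, 15).
For the simultaneous game, intersect best replies.
Row's best replies: c1→M; c2→T; c3→T; c4→T; c5→T.
C's best replies: T→c3; M→c2; B→c2.
Only (T, c3) has each player best-responding; Nash payoffs (10, 11).
Sequential outcome (B, c2) differs from the Nash profile (T, c3).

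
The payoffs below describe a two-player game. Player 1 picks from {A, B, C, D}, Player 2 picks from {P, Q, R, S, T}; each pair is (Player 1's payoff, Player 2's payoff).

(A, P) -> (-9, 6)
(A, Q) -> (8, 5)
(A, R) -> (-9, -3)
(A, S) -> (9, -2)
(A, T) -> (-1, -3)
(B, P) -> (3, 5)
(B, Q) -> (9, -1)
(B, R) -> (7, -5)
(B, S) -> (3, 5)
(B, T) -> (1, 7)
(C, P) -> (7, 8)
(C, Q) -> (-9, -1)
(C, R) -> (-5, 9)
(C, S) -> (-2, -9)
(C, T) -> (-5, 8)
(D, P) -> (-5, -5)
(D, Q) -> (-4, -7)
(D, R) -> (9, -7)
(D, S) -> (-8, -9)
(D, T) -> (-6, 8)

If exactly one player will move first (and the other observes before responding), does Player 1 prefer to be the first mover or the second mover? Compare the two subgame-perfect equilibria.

If Player 1 leads: Player 2's best replies are A→P, B→T, C→R, D→T; Player 1's induced payoffs -9, 1, -5, -6; outcome (B, T), payoffs (1, 7).
If Player 2 leads: Player 1's best replies are P→C, Q→B, R→D, S→A, T→B; Player 2's induced payoffs 8, -1, -7, -2, 7; outcome (C, P), payoffs (7, 8).
Player 1 gets 1 moving first and 7 moving second, so Player 1 prefers to move second.

second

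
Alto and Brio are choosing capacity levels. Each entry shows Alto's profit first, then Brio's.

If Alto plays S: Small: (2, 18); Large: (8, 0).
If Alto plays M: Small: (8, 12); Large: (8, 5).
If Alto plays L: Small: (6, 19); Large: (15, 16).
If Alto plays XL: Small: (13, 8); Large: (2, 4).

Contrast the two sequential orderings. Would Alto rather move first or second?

second

If Alto leads: Brio's best replies are S→Small, M→Small, L→Small, XL→Small; Alto's induced payoffs 2, 8, 6, 13; outcome (XL, Small), payoffs (13, 8).
If Brio leads: Alto's best replies are Small→XL, Large→L; Brio's induced payoffs 8, 16; outcome (L, Large), payoffs (15, 16).
Alto gets 13 moving first and 15 moving second, so Alto prefers to move second.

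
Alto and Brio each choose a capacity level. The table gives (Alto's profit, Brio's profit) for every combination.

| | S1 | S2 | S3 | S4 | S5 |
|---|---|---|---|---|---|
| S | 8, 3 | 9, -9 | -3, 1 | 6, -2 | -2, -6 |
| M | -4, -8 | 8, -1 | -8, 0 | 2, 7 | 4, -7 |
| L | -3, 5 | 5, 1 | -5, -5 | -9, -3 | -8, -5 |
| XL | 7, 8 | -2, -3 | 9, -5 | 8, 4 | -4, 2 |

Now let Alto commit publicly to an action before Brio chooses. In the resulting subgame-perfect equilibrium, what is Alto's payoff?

Brio best-responds to each possible Alto move:
- S: Brio compares 3, -9, 1, -2, -6 and picks S1; Alto would get 8.
- M: Brio compares -8, -1, 0, 7, -7 and picks S4; Alto would get 2.
- L: Brio compares 5, 1, -5, -3, -5 and picks S1; Alto would get -3.
- XL: Brio compares 8, -3, -5, 4, 2 and picks S1; Alto would get 7.
Alto's induced payoffs are 8, 2, -3, 7, so Alto commits to S. Subgame-perfect outcome: (S, S1) with payoffs (8, 3).

8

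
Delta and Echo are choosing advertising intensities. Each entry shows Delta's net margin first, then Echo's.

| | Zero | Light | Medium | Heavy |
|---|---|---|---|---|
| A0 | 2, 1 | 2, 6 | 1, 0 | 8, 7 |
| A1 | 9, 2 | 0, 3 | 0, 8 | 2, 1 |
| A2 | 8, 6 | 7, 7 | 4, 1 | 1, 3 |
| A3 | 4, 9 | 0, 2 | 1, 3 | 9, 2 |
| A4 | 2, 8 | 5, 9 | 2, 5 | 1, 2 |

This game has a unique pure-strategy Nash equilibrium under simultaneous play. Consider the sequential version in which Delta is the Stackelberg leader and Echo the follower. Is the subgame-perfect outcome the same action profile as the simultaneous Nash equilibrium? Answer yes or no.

Solve by backward induction (Delta leads).
- A0 → Echo plays Heavy (best of 1, 6, 0, 7); Delta gets 8.
- A1 → Echo plays Medium (best of 2, 3, 8, 1); Delta gets 0.
- A2 → Echo plays Light (best of 6, 7, 1, 3); Delta gets 7.
- A3 → Echo plays Zero (best of 9, 2, 3, 2); Delta gets 4.
- A4 → Echo plays Light (best of 8, 9, 5, 2); Delta gets 5.
Maximizing over 8, 0, 7, 4, 5, Delta chooses A0. Subgame-perfect outcome: (A0, Heavy) with payoffs (8, 7).
Now find the simultaneous Nash equilibrium.
Delta's best replies: Zero→A1; Light→A2; Medium→A2; Heavy→A3.
Echo's best replies: A0→Heavy; A1→Medium; A2→Light; A3→Zero; A4→Light.
The unique mutual best reply is (A2, Light), giving (7, 7).
Sequential outcome (A0, Heavy) differs from the Nash profile (A2, Light).

no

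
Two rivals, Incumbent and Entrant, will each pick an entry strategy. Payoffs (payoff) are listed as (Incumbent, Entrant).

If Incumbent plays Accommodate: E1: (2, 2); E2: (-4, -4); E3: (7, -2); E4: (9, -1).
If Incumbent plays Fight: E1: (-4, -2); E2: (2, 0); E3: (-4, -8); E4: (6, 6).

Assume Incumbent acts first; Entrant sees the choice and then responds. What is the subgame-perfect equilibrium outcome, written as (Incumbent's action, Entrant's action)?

(Fight, E4)

Solve by backward induction (Incumbent leads).
- Accommodate → Entrant plays E1 (best of 2, -4, -2, -1); Incumbent gets 2.
- Fight → Entrant plays E4 (best of -2, 0, -8, 6); Incumbent gets 6.
Maximizing over 2, 6, Incumbent chooses Fight. Subgame-perfect outcome: (Fight, E4) with payoffs (6, 6).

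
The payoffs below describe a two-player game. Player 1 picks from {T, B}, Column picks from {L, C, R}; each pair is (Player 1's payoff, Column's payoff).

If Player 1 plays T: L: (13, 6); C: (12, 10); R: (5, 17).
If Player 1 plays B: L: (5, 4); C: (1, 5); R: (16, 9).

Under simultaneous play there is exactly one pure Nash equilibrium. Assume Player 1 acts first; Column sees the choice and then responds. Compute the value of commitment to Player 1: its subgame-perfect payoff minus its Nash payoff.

0

Column best-responds to each possible Player 1 move:
- T: BR = R, leader payoff 5.
- B: BR = R, leader payoff 16.
Player 1's induced payoffs are 5, 16, so Player 1 commits to B. Subgame-perfect outcome: (B, R) with payoffs (16, 9).
Now find the simultaneous Nash equilibrium.
Player 1's best replies: L→T; C→T; R→B.
Column's best replies: T→R; B→R.
Only (B, R) has each player best-responding; Nash payoffs (16, 9).
Player 1's commitment gain: 16 − 16 = 0.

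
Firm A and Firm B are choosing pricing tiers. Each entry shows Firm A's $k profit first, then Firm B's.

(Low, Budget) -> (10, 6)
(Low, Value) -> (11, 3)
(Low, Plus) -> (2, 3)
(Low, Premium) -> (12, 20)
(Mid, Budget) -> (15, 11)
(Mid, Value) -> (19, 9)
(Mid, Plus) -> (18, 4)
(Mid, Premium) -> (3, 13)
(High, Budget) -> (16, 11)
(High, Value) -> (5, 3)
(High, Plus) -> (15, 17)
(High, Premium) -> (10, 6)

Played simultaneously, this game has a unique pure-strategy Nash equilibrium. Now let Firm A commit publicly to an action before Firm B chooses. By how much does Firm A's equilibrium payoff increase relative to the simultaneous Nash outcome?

Work backward from Firm B's decision.
- Low: Firm B compares 6, 3, 3, 20 and picks Premium; Firm A would get 12.
- Mid: Firm B compares 11, 9, 4, 13 and picks Premium; Firm A would get 3.
- High: Firm B compares 11, 3, 17, 6 and picks Plus; Firm A would get 15.
Among 12, 3, 15, the best is 15 at High. Subgame-perfect outcome: (High, Plus) with payoffs (15, 17).
Now find the simultaneous Nash equilibrium.
Firm A's best replies: Budget→High; Value→Mid; Plus→Mid; Premium→Low.
Firm B's best replies: Low→Premium; Mid→Premium; High→Plus.
The unique mutual best reply is (Low, Premium), giving (12, 20).
Firm A's commitment gain: 15 − 12 = 3.

3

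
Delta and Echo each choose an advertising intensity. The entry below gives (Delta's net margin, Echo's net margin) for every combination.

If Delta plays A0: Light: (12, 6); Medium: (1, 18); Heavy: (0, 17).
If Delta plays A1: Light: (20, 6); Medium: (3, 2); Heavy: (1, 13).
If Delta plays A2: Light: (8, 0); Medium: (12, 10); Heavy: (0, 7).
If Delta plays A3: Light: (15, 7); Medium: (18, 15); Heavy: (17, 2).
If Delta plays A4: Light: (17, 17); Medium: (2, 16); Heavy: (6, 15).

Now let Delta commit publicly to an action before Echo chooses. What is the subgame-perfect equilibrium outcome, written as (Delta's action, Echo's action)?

(A3, Medium)

Echo best-responds to each possible Delta move:
- A0 → Echo plays Medium (best of 6, 18, 17); Delta gets 1.
- A1 → Echo plays Heavy (best of 6, 2, 13); Delta gets 1.
- A2 → Echo plays Medium (best of 0, 10, 7); Delta gets 12.
- A3 → Echo plays Medium (best of 7, 15, 2); Delta gets 18.
- A4 → Echo plays Light (best of 17, 16, 15); Delta gets 17.
Maximizing over 1, 1, 12, 18, 17, Delta chooses A3. Subgame-perfect outcome: (A3, Medium) with payoffs (18, 15).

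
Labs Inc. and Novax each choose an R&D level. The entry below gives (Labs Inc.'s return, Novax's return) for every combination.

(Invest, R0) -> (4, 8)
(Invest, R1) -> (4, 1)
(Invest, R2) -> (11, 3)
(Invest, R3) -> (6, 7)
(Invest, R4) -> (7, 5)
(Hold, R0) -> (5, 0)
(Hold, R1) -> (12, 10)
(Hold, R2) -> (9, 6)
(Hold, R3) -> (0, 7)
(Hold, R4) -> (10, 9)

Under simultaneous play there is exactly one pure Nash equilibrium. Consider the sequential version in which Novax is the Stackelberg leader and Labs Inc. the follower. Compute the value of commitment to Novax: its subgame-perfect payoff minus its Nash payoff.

0

Work backward from Labs Inc.'s decision.
- R0: Labs Inc. compares 4, 5 and picks Hold; Novax would get 0.
- R1: Labs Inc. compares 4, 12 and picks Hold; Novax would get 10.
- R2: Labs Inc. compares 11, 9 and picks Invest; Novax would get 3.
- R3: Labs Inc. compares 6, 0 and picks Invest; Novax would get 7.
- R4: Labs Inc. compares 7, 10 and picks Hold; Novax would get 9.
Maximizing over 0, 10, 3, 7, 9, Novax chooses R1. Subgame-perfect outcome: (Hold, R1) with payoffs (12, 10).
For the simultaneous game, intersect best replies.
Labs Inc.'s best replies: R0→Hold; R1→Hold; R2→Invest; R3→Invest; R4→Hold.
Novax's best replies: Invest→R0; Hold→R1.
The unique mutual best reply is (Hold, R1), giving (12, 10).
Novax's commitment gain: 10 − 10 = 0.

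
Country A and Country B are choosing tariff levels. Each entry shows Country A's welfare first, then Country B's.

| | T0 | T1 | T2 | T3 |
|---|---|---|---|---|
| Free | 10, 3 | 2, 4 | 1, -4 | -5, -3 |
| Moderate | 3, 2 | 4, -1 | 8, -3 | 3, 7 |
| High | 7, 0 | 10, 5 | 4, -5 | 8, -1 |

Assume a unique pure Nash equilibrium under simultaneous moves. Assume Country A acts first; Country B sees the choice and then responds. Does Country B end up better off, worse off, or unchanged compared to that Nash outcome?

Backward induction with Country A moving first.
- Free: BR = T1, leader payoff 2.
- Moderate: BR = T3, leader payoff 3.
- High: BR = T1, leader payoff 10.
Country A's induced payoffs are 2, 3, 10, so Country A commits to High. Subgame-perfect outcome: (High, T1) with payoffs (10, 5).
Now find the simultaneous Nash equilibrium.
Country A's best replies: T0→Free; T1→High; T2→Moderate; T3→High.
Country B's best replies: Free→T1; Moderate→T3; High→T1.
Only (High, T1) has each player best-responding; Nash payoffs (10, 5).
Country B earns 5 sequentially versus 5 at the Nash outcome: unchanged.

unchanged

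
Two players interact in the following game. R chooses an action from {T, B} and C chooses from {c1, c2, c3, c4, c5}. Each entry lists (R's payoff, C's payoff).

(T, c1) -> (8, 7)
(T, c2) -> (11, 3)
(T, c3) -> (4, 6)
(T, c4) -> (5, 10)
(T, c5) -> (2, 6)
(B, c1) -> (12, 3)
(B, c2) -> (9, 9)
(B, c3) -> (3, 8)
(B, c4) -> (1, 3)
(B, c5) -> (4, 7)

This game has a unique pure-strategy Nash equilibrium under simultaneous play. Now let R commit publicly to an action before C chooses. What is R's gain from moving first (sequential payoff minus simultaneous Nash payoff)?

C best-responds to each possible R move:
- T: C compares 7, 3, 6, 10, 6 and picks c4; R would get 5.
- B: C compares 3, 9, 8, 3, 7 and picks c2; R would get 9.
R's induced payoffs are 5, 9, so R commits to B. Subgame-perfect outcome: (B, c2) with payoffs (9, 9).
For the simultaneous game, intersect best replies.
R's best replies: c1→B; c2→T; c3→T; c4→T; c5→B.
C's best replies: T→c4; B→c2.
Only (T, c4) has each player best-responding; Nash payoffs (5, 10).
R's commitment gain: 9 − 5 = 4.

4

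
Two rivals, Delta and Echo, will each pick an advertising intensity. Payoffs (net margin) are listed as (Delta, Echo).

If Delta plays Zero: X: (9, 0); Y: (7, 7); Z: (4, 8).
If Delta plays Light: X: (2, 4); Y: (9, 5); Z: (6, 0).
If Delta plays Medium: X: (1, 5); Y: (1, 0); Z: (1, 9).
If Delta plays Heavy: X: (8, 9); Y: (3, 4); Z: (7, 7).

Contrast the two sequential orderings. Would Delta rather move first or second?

If Delta leads: Echo's best replies are Zero→Z, Light→Y, Medium→Z, Heavy→X; Delta's induced payoffs 4, 9, 1, 8; outcome (Light, Y), payoffs (9, 5).
If Echo leads: Delta's best replies are X→Zero, Y→Light, Z→Heavy; Echo's induced payoffs 0, 5, 7; outcome (Heavy, Z), payoffs (7, 7).
Delta gets 9 moving first and 7 moving second, so Delta prefers to move first.

first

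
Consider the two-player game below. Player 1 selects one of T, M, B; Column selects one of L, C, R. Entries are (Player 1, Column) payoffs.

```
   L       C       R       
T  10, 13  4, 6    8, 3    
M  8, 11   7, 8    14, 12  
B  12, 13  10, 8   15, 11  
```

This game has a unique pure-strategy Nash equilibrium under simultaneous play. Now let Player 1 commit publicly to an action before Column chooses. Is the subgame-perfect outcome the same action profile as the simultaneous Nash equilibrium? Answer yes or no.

Work backward from Column's decision.
- T → Column plays L (best of 13, 6, 3); Player 1 gets 10.
- M → Column plays R (best of 11, 8, 12); Player 1 gets 14.
- B → Column plays L (best of 13, 8, 11); Player 1 gets 12.
Among 10, 14, 12, the best is 14 at M. Subgame-perfect outcome: (M, R) with payoffs (14, 12).
For the simultaneous game, intersect best replies.
Player 1's best replies: L→B; C→B; R→B.
Column's best replies: T→L; M→R; B→L.
The unique mutual best reply is (B, L), giving (12, 13).
Sequential outcome (M, R) differs from the Nash profile (B, L).

no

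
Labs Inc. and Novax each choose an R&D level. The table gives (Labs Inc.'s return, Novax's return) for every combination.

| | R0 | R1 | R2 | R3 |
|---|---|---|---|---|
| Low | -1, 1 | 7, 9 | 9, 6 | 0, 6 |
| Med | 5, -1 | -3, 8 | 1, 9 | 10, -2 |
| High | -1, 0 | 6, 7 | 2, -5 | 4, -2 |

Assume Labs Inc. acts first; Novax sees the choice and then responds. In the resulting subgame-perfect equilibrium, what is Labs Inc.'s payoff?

7

Backward induction with Labs Inc. moving first.
- Low → Novax plays R1 (best of 1, 9, 6, 6); Labs Inc. gets 7.
- Med → Novax plays R2 (best of -1, 8, 9, -2); Labs Inc. gets 1.
- High → Novax plays R1 (best of 0, 7, -5, -2); Labs Inc. gets 6.
Labs Inc.'s induced payoffs are 7, 1, 6, so Labs Inc. commits to Low. Subgame-perfect outcome: (Low, R1) with payoffs (7, 9).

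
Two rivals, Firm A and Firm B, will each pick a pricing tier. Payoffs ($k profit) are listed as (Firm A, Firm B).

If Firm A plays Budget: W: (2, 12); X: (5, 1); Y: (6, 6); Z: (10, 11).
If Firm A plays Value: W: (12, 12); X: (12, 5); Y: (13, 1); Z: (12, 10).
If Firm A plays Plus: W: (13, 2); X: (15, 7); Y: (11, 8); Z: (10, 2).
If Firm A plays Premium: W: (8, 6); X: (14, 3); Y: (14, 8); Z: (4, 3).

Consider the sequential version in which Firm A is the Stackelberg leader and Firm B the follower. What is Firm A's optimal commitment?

Premium

Firm B best-responds to each possible Firm A move:
- Budget: BR = W, leader payoff 2.
- Value: BR = W, leader payoff 12.
- Plus: BR = Y, leader payoff 11.
- Premium: BR = Y, leader payoff 14.
Maximizing over 2, 12, 11, 14, Firm A chooses Premium. Subgame-perfect outcome: (Premium, Y) with payoffs (14, 8).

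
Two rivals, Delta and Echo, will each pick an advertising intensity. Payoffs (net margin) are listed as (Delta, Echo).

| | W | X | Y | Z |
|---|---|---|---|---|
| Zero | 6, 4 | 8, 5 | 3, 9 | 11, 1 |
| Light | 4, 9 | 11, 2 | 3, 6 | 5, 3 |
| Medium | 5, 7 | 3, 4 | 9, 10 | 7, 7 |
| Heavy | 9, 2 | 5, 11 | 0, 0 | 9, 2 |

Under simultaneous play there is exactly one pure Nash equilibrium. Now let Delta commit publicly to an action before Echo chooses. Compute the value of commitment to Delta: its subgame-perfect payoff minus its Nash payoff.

0

Backward induction with Delta moving first.
- Zero: Echo compares 4, 5, 9, 1 and picks Y; Delta would get 3.
- Light: Echo compares 9, 2, 6, 3 and picks W; Delta would get 4.
- Medium: Echo compares 7, 4, 10, 7 and picks Y; Delta would get 9.
- Heavy: Echo compares 2, 11, 0, 2 and picks X; Delta would get 5.
Delta's induced payoffs are 3, 4, 9, 5, so Delta commits to Medium. Subgame-perfect outcome: (Medium, Y) with payoffs (9, 10).
Under simultaneous play:
Delta's best replies: W→Heavy; X→Light; Y→Medium; Z→Zero.
Echo's best replies: Zero→Y; Light→W; Medium→Y; Heavy→X.
The unique mutual best reply is (Medium, Y), giving (9, 10).
Delta's commitment gain: 9 − 9 = 0.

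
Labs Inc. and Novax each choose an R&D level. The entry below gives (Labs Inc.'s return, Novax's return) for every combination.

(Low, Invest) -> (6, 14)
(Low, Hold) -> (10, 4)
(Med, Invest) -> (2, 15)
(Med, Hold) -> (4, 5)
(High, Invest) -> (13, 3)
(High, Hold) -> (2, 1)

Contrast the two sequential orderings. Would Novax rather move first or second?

If Labs Inc. leads: Novax's best replies are Low→Invest, Med→Invest, High→Invest; Labs Inc.'s induced payoffs 6, 2, 13; outcome (High, Invest), payoffs (13, 3).
If Novax leads: Labs Inc.'s best replies are Invest→High, Hold→Low; Novax's induced payoffs 3, 4; outcome (Low, Hold), payoffs (10, 4).
Novax gets 4 moving first and 3 moving second, so Novax prefers to move first.

first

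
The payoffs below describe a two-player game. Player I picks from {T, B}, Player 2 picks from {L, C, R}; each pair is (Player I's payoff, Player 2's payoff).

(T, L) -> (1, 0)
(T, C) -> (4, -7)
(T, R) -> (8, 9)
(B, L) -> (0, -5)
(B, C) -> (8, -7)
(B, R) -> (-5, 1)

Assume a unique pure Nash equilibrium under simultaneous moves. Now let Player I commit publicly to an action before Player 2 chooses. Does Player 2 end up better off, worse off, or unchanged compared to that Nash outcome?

Backward induction with Player I moving first.
- T → Player 2 plays R (best of 0, -7, 9); Player I gets 8.
- B → Player 2 plays R (best of -5, -7, 1); Player I gets -5.
Maximizing over 8, -5, Player I chooses T. Subgame-perfect outcome: (T, R) with payoffs (8, 9).
Under simultaneous play:
Player I's best replies: L→T; C→B; R→T.
Player 2's best replies: T→R; B→R.
Only (T, R) has each player best-responding; Nash payoffs (8, 9).
Player 2 earns 9 sequentially versus 9 at the Nash outcome: unchanged.

unchanged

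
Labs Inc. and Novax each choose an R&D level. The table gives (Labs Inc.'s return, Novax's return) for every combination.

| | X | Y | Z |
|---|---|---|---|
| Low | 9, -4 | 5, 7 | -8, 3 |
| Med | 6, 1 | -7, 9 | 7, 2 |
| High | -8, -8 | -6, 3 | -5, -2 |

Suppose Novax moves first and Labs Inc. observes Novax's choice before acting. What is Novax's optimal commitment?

Y

Labs Inc. best-responds to each possible Novax move:
- X → Labs Inc. plays Low (best of 9, 6, -8); Novax gets -4.
- Y → Labs Inc. plays Low (best of 5, -7, -6); Novax gets 7.
- Z → Labs Inc. plays Med (best of -8, 7, -5); Novax gets 2.
Novax's induced payoffs are -4, 7, 2, so Novax commits to Y. Subgame-perfect outcome: (Low, Y) with payoffs (5, 7).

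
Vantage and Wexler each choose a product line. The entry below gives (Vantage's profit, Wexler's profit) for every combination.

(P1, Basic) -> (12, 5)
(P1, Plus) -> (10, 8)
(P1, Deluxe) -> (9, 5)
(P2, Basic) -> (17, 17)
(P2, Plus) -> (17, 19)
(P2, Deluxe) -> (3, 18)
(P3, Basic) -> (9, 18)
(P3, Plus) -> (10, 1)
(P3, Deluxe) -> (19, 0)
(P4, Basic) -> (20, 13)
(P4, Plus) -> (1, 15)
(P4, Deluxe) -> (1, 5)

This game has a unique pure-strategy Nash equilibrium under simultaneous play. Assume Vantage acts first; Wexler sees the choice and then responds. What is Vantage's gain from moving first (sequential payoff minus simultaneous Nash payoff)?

0

Work backward from Wexler's decision.
- P1: Wexler compares 5, 8, 5 and picks Plus; Vantage would get 10.
- P2: Wexler compares 17, 19, 18 and picks Plus; Vantage would get 17.
- P3: Wexler compares 18, 1, 0 and picks Basic; Vantage would get 9.
- P4: Wexler compares 13, 15, 5 and picks Plus; Vantage would get 1.
Among 10, 17, 9, 1, the best is 17 at P2. Subgame-perfect outcome: (P2, Plus) with payoffs (17, 19).
Under simultaneous play:
Vantage's best replies: Basic→P4; Plus→P2; Deluxe→P3.
Wexler's best replies: P1→Plus; P2→Plus; P3→Basic; P4→Plus.
Only (P2, Plus) has each player best-responding; Nash payoffs (17, 19).
Vantage's commitment gain: 17 − 17 = 0.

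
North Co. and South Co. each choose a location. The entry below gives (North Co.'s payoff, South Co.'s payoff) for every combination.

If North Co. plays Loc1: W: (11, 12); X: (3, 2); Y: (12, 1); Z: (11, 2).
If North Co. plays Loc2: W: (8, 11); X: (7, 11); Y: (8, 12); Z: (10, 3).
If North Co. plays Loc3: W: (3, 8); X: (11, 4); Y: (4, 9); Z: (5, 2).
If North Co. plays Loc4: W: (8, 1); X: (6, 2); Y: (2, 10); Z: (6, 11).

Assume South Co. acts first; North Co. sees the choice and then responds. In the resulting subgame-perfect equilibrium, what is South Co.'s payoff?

12

North Co. best-responds to each possible South Co. move:
- W → North Co. plays Loc1 (best of 11, 8, 3, 8); South Co. gets 12.
- X → North Co. plays Loc3 (best of 3, 7, 11, 6); South Co. gets 4.
- Y → North Co. plays Loc1 (best of 12, 8, 4, 2); South Co. gets 1.
- Z → North Co. plays Loc1 (best of 11, 10, 5, 6); South Co. gets 2.
Maximizing over 12, 4, 1, 2, South Co. chooses W. Subgame-perfect outcome: (Loc1, W) with payoffs (11, 12).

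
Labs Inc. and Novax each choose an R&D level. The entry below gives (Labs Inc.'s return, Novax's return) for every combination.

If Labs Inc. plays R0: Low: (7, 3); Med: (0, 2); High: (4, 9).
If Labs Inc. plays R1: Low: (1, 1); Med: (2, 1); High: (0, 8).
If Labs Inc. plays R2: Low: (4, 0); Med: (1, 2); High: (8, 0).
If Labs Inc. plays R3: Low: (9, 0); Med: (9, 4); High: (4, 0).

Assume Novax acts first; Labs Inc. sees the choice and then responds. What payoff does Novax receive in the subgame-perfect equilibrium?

4

Solve by backward induction (Novax leads).
- Low: BR = R3, leader payoff 0.
- Med: BR = R3, leader payoff 4.
- High: BR = R2, leader payoff 0.
Maximizing over 0, 4, 0, Novax chooses Med. Subgame-perfect outcome: (R3, Med) with payoffs (9, 4).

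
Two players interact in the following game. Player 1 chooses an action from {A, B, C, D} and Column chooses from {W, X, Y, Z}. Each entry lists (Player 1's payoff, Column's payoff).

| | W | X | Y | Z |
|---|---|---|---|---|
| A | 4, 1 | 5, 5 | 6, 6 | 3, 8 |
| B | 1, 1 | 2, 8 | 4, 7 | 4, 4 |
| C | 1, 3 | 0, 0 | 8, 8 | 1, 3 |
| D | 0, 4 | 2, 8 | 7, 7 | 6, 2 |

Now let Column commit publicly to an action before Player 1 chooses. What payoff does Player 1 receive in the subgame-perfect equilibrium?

Work backward from Player 1's decision.
- W: BR = A, leader payoff 1.
- X: BR = A, leader payoff 5.
- Y: BR = C, leader payoff 8.
- Z: BR = D, leader payoff 2.
Among 1, 5, 8, 2, the best is 8 at Y. Subgame-perfect outcome: (C, Y) with payoffs (8, 8).

8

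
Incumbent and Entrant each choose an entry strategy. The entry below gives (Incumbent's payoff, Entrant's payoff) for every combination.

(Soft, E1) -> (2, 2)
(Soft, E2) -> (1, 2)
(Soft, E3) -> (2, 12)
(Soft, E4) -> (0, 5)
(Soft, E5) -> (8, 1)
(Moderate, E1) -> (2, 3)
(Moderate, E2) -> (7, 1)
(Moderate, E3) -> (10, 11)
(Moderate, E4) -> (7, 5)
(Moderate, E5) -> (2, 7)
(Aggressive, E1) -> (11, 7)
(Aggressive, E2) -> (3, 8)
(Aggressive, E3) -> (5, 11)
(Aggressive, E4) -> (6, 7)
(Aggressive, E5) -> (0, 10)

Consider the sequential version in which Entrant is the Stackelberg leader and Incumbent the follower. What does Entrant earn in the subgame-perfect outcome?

Incumbent best-responds to each possible Entrant move:
- E1 → Incumbent plays Aggressive (best of 2, 2, 11); Entrant gets 7.
- E2 → Incumbent plays Moderate (best of 1, 7, 3); Entrant gets 1.
- E3 → Incumbent plays Moderate (best of 2, 10, 5); Entrant gets 11.
- E4 → Incumbent plays Moderate (best of 0, 7, 6); Entrant gets 5.
- E5 → Incumbent plays Soft (best of 8, 2, 0); Entrant gets 1.
Maximizing over 7, 1, 11, 5, 1, Entrant chooses E3. Subgame-perfect outcome: (Moderate, E3) with payoffs (10, 11).

11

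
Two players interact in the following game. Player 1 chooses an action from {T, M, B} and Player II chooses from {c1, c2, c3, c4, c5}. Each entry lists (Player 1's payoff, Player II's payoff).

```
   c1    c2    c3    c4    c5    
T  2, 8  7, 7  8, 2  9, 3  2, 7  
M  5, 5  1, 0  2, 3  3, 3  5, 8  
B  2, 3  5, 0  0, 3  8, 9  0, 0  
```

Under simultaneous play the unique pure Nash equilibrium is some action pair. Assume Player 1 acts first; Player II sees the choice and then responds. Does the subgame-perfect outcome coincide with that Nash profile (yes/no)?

no

Solve by backward induction (Player 1 leads).
- T: BR = c1, leader payoff 2.
- M: BR = c5, leader payoff 5.
- B: BR = c4, leader payoff 8.
Maximizing over 2, 5, 8, Player 1 chooses B. Subgame-perfect outcome: (B, c4) with payoffs (8, 9).
For the simultaneous game, intersect best replies.
Player 1's best replies: c1→M; c2→T; c3→T; c4→T; c5→M.
Player II's best replies: T→c1; M→c5; B→c4.
The unique mutual best reply is (M, c5), giving (5, 8).
Sequential outcome (B, c4) differs from the Nash profile (M, c5).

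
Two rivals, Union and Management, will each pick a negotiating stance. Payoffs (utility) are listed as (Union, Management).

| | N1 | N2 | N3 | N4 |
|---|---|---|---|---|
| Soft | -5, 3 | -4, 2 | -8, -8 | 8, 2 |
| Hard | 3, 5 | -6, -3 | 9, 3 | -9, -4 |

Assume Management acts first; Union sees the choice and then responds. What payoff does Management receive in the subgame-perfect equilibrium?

Union best-responds to each possible Management move:
- N1 → Union plays Hard (best of -5, 3); Management gets 5.
- N2 → Union plays Soft (best of -4, -6); Management gets 2.
- N3 → Union plays Hard (best of -8, 9); Management gets 3.
- N4 → Union plays Soft (best of 8, -9); Management gets 2.
Maximizing over 5, 2, 3, 2, Management chooses N1. Subgame-perfect outcome: (Hard, N1) with payoffs (3, 5).

5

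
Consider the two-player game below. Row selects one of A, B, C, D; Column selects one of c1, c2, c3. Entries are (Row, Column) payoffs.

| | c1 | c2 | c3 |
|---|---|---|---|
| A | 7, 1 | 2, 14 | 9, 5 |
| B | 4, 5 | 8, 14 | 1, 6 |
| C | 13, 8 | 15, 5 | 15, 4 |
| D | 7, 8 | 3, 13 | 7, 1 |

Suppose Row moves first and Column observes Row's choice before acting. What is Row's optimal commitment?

Work backward from Column's decision.
- A: Column compares 1, 14, 5 and picks c2; Row would get 2.
- B: Column compares 5, 14, 6 and picks c2; Row would get 8.
- C: Column compares 8, 5, 4 and picks c1; Row would get 13.
- D: Column compares 8, 13, 1 and picks c2; Row would get 3.
Maximizing over 2, 8, 13, 3, Row chooses C. Subgame-perfect outcome: (C, c1) with payoffs (13, 8).

C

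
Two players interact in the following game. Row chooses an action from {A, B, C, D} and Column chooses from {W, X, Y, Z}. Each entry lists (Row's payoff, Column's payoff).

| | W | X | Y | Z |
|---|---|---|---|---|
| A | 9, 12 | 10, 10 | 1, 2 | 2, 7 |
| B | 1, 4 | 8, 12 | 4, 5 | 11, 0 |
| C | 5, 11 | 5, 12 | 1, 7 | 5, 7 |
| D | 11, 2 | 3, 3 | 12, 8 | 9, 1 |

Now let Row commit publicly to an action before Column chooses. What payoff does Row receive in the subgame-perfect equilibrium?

Backward induction with Row moving first.
- A: Column compares 12, 10, 2, 7 and picks W; Row would get 9.
- B: Column compares 4, 12, 5, 0 and picks X; Row would get 8.
- C: Column compares 11, 12, 7, 7 and picks X; Row would get 5.
- D: Column compares 2, 3, 8, 1 and picks Y; Row would get 12.
Maximizing over 9, 8, 5, 12, Row chooses D. Subgame-perfect outcome: (D, Y) with payoffs (12, 8).

12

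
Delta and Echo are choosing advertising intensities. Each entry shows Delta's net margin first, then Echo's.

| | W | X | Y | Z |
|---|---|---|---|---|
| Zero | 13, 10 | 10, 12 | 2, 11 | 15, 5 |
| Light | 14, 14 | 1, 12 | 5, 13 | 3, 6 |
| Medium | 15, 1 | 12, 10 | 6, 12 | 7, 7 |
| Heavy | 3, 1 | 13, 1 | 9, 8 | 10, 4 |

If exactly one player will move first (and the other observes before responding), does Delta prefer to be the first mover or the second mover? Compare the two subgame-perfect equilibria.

If Delta leads: Echo's best replies are Zero→X, Light→W, Medium→Y, Heavy→Y; Delta's induced payoffs 10, 14, 6, 9; outcome (Light, W), payoffs (14, 14).
If Echo leads: Delta's best replies are W→Medium, X→Heavy, Y→Heavy, Z→Zero; Echo's induced payoffs 1, 1, 8, 5; outcome (Heavy, Y), payoffs (9, 8).
Delta gets 14 moving first and 9 moving second, so Delta prefers to move first.

first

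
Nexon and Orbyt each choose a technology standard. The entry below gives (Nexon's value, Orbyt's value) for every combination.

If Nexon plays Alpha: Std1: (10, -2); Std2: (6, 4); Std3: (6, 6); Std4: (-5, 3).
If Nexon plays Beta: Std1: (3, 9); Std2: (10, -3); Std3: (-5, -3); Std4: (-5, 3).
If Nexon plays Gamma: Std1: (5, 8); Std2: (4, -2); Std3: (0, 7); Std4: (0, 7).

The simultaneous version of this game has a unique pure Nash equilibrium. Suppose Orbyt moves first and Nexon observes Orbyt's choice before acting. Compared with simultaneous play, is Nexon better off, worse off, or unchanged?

Backward induction with Orbyt moving first.
- Std1: BR = Alpha, leader payoff -2.
- Std2: BR = Beta, leader payoff -3.
- Std3: BR = Alpha, leader payoff 6.
- Std4: BR = Gamma, leader payoff 7.
Maximizing over -2, -3, 6, 7, Orbyt chooses Std4. Subgame-perfect outcome: (Gamma, Std4) with payoffs (0, 7).
For the simultaneous game, intersect best replies.
Nexon's best replies: Std1→Alpha; Std2→Beta; Std3→Alpha; Std4→Gamma.
Orbyt's best replies: Alpha→Std3; Beta→Std1; Gamma→Std1.
Only (Alpha, Std3) has each player best-responding; Nash payoffs (6, 6).
Nexon earns 0 sequentially versus 6 at the Nash outcome: worse off.

worse off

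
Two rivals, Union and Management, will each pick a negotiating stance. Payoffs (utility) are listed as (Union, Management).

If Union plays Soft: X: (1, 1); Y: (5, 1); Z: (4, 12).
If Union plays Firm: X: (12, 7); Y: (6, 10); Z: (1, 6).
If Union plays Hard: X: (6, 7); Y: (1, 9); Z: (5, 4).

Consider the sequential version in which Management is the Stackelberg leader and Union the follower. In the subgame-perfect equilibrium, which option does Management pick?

Solve by backward induction (Management leads).
- X → Union plays Firm (best of 1, 12, 6); Management gets 7.
- Y → Union plays Firm (best of 5, 6, 1); Management gets 10.
- Z → Union plays Hard (best of 4, 1, 5); Management gets 4.
Management's induced payoffs are 7, 10, 4, so Management commits to Y. Subgame-perfect outcome: (Firm, Y) with payoffs (6, 10).

Y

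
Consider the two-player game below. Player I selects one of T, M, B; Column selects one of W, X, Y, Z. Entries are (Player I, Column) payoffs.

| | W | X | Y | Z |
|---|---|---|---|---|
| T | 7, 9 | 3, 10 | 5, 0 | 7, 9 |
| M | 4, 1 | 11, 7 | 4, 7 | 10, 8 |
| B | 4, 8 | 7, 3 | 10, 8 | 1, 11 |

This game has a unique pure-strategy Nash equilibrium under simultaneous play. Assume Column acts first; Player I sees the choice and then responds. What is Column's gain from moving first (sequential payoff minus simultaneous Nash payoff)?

Solve by backward induction (Column leads).
- W: BR = T, leader payoff 9.
- X: BR = M, leader payoff 7.
- Y: BR = B, leader payoff 8.
- Z: BR = M, leader payoff 8.
Among 9, 7, 8, 8, the best is 9 at W. Subgame-perfect outcome: (T, W) with payoffs (7, 9).
For the simultaneous game, intersect best replies.
Player I's best replies: W→T; X→M; Y→B; Z→M.
Column's best replies: T→X; M→Z; B→Z.
Only (M, Z) has each player best-responding; Nash payoffs (10, 8).
Column's commitment gain: 9 − 8 = 1.

1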